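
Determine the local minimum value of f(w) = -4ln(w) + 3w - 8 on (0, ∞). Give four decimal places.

f'(w) = -4/w + 3 = 0 gives w = 4/3.
f''(w) = 4/w², which is positive for w > 0, so this is a local minimum.
f(4/3) = -4·ln(4/3) + 4 - 8 ≈ -5.1507.

-5.1507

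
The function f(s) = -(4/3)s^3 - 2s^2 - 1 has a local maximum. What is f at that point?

-1

f'(s) = -4s^2 - 4s = 0 at s = -1, 0.
Second-derivative test with f''(s) = -8s - 4: f''(-1) = 4 > 0 ⇒ local minimum; f''(0) = -4 < 0 ⇒ local maximum.
So the local maximum value is f(0) = -1.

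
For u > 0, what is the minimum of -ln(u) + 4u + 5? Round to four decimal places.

7.3863

R'(u) = -1/u + 4 = 0 gives u = 1/4.
R''(u) = 1/u², which is positive for u > 0, so this is a local minimum.
R(1/4) = -1·ln(1/4) + 1 + 5 ≈ 7.3863.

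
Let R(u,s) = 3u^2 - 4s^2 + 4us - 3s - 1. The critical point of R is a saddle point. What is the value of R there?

-37/64

∂R/∂u = 6u + 4s = 0 and ∂R/∂s = 4u - 8s - 3 = 0, so (u, s) = (3/16, -9/32).
The Hessian has R_{uu} = 6, R_{ss} = -8, R_{us} = 4, giving D = -64 < 0, so the point is a saddle point.
R(3/16, -9/32) = -37/64.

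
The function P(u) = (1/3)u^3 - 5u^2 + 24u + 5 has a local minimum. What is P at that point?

41

Critical points: P'(u) = u^2 - 10u + 24 vanishes at u = 4, 6.
P''(u) = 2u - 10. P''(4) = -2 < 0 ⇒ local maximum; P''(6) = 2 > 0 ⇒ local minimum.
The local minimum is P(6) = 41.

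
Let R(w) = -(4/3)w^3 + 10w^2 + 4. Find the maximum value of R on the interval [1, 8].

262/3

R'(w) = -4w^2 + 20w, whose only zero in [1, 8] is w = 5.
Evaluating at the critical points and endpoints: R(1) = 38/3,  R(5) = 262/3,  R(8) = -116/3.
Hence the absolute maximum is 262/3 at w = 5.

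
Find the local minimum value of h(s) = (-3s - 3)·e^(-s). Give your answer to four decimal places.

h'(s) = (-3)·e^(-s) + (-3s - 3)·(-1)·e^(-s) = (3s)·e^(-s). Since e^(-s) > 0, the only critical point is s = 0.
h''(0) has the same sign as 3 > 0, so this is a local minimum.
h(0) = (-3)·e^(0) ≈ -3.0000.

-3.0000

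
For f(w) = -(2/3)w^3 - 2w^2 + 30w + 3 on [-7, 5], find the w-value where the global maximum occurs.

The derivative is -2w^2 - 4w + 30, which vanishes at w = -5 and w = 3.
Compare values at every candidate in [-7, 5]: f(-7) = -229/3,  f(-5) = -341/3,  f(3) = 57,  f(5) = 59/3.
The maximum over the interval is 57, attained at w = 3.

3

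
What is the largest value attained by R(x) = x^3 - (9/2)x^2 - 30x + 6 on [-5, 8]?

The derivative is 3x^2 - 9x - 30, which vanishes at x = -2 and x = 5.
Candidates: R(-5) = -163/2, R(-2) = 40, R(5) = -263/2, R(8) = -10.
Hence the absolute maximum is 40 at x = -2.

40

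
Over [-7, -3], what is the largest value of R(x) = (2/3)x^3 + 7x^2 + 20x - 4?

R'(x) = 2x^2 + 14x + 20, whose only zero in [-7, -3] is x = -5.
Evaluating at the critical points and endpoints: R(-7) = -89/3, R(-5) = -37/3, R(-3) = -19.
The maximum over the interval is -37/3, attained at x = -5.

-37/3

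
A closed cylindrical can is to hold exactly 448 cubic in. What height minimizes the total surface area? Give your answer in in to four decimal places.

With radius r and height h, πr²h = 448 so h = 448/(πr²), and S(r) = 2πr² + 2πrh = 2πr² + 2·448/r.
S'(r) = 4πr − 2·448/r² = 0 ⇒ r³ = 448/(2π), so r ≈ 4.1467 and h = 2r ≈ 8.2933.
S''(r) = 4π + 4·448/r³ > 0, so this is the minimum; S ≈ 324.1156.

8.2933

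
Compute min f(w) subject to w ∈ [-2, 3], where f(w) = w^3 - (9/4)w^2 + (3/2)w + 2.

The derivative is 3w^2 - (9/2)w + 3/2, which vanishes at w = 1/2 and w = 1.
Compare values at every candidate in [-2, 3]: f(-2) = -18,  f(1/2) = 37/16,  f(1) = 9/4,  f(3) = 53/4.
So the minimum is f(-2) = -18.

-18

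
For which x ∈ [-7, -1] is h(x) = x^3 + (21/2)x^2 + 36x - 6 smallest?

The derivative is 3x^2 + 21x + 36, which vanishes at x = -4 and x = -3.
Evaluating at the critical points and endpoints: h(-7) = -173/2, h(-4) = -46, h(-3) = -93/2, h(-1) = -65/2.
The minimum over the interval is -173/2, attained at x = -7.

-7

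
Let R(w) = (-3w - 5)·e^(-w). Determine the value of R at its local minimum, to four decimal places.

By the product rule, R'(w) = (3w + 2)·e^(-w). Since e^(-w) > 0, the only critical point is w = -2/3.
R''(-2/3) has the same sign as 3 > 0, so this is a local minimum.
R(-2/3) = (-3)·e^(2/3) ≈ -5.8432.

-5.8432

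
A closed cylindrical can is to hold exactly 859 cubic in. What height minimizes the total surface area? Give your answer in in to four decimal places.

With radius r and height h, πr²h = 859 so h = 859/(πr²), and S(r) = 2πr² + 2πrh = 2πr² + 2·859/r.
S'(r) = 4πr − 2·859/r² = 0 ⇒ r³ = 859/(2π), so r ≈ 5.1515 and h = 2r ≈ 10.3031.
S''(r) = 4π + 4·859/r³ > 0, so this is the minimum; S ≈ 500.2380.

10.3031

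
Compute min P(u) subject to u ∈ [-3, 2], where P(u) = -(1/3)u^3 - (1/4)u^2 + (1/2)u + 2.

-2/3

P'(u) = -u^2 - (1/2)u + 1/2, which vanishes at u = -1 and u = 1/2.
Candidates: P(-3) = 29/4,  P(-1) = 19/12,  P(1/2) = 103/48,  P(2) = -2/3.
The minimum over the interval is -2/3, attained at u = 2.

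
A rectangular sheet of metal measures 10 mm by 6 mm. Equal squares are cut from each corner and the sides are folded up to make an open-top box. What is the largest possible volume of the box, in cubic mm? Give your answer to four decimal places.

32.8353

With cut size x, the volume is V(x) = x(10 − 2x)(6 − 2x) for 0 < x < 3.
V'(x) = 12x^2 − 64x + 60. Setting V'(x) = 0 gives x ≈ 1.2137 (the root in (0, 3)).
V''(x) = 24x − 64 is negative there, so this is the maximum; V ≈ 32.8353.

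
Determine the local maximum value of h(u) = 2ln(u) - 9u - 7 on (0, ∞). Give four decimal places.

h'(u) = 2/u − 9 = 0 gives u = 2/9.
h''(u) = -2/u², which is negative for u > 0, so this is a local maximum.
h(2/9) = 2·ln(2/9) - 2 - 7 ≈ -12.0082.

-12.0082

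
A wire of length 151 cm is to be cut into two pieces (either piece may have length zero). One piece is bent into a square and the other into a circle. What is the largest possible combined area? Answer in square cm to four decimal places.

Let x be the length used for the square. Square side x/4; circle radius (151−x)/(2π).
A(x) = (x/4)² + π·((151−x)/(2π))² = x²/16 + (151−x)²/(4π) for 0 ≤ x ≤ 151. A'(x) = x/8 − (151−x)/(2π) = 0 gives x = 4·151/(π+4) ≈ 84.5750.
A'' > 0, so the interior critical point is a minimum; the maximum is at an endpoint. A(0) = 1814.4459 and A(151) = 1425.0625, so the largest area is 1814.4459.

1814.4459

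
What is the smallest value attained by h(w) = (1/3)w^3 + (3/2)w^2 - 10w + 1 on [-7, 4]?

The derivative is w^2 + 3w - 10, which vanishes at w = -5 and w = 2.
Compare values at every candidate in [-7, 4]: h(-7) = 181/6,  h(-5) = 281/6,  h(2) = -31/3,  h(4) = 19/3.
Hence the absolute minimum is -31/3 at w = 2.

-31/3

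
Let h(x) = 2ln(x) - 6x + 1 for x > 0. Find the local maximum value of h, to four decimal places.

h'(x) = 2/x − 6 = 0 gives x = 1/3.
h''(x) = -2/x², which is negative for x > 0, so this is a local maximum.
h(1/3) = 2·ln(1/3) - 2 + 1 ≈ -3.1972.

-3.1972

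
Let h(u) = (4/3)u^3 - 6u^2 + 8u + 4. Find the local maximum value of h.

22/3

h'(u) = 4u^2 - 12u + 8 = 0 at u = 1, 2.
h''(u) = 8u - 12. h''(1) = -4 < 0 ⇒ local maximum; h''(2) = 4 > 0 ⇒ local minimum.
The local maximum is h(1) = 22/3.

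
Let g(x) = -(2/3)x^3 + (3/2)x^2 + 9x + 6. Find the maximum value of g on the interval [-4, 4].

The derivative is -2x^2 + 3x + 9, which vanishes at x = -3/2 and x = 3.
Evaluating at the critical points and endpoints: g(-4) = 110/3,  g(-3/2) = -15/8,  g(3) = 57/2,  g(4) = 70/3.
So the maximum is g(-4) = 110/3.

110/3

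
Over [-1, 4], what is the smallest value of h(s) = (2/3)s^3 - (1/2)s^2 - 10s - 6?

-569/24

The derivative is 2s^2 - s - 10, whose only zero in [-1, 4] is s = 5/2.
Compare values at every candidate in [-1, 4]: h(-1) = 17/6, h(5/2) = -569/24, h(4) = -34/3.
Hence the absolute minimum is -569/24 at s = 5/2.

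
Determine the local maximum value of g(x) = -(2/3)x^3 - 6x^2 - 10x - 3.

5/3

Critical points: g'(x) = -2x^2 - 12x - 10 vanishes at x = -5, -1.
Since g''(x) = -4x - 12, we get g''(-5) = 8 > 0 ⇒ local minimum; g''(-1) = -8 < 0 ⇒ local maximum.
Thus g has its local maximum at x = -1, with value 5/3.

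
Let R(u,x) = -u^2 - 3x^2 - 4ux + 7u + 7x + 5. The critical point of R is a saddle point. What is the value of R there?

∂R/∂u = -2u - 4x + 7 = 0 and ∂R/∂x = -4u - 6x + 7 = 0, so (u, x) = (-7/2, 7/2).
The Hessian has R_{uu} = -2, R_{xx} = -6, R_{ux} = -4, giving D = -4 < 0, so the point is a saddle point.
R(-7/2, 7/2) = 5.

5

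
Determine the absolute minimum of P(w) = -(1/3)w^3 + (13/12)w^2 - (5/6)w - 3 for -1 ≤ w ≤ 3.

The derivative is -w^2 + (13/6)w - 5/6, which vanishes at w = 1/2 and w = 5/3.
Evaluating at the critical points and endpoints: P(-1) = -3/4,  P(1/2) = -51/16,  P(5/3) = -947/324,  P(3) = -19/4.
So the minimum is P(3) = -19/4.

-19/4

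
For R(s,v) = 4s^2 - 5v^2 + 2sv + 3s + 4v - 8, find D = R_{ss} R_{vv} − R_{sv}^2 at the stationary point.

∂R/∂s = 8s + 2v + 3 = 0 and ∂R/∂v = 2s - 10v + 4 = 0, so (s, v) = (-19/42, 13/42).
The Hessian has R_{ss} = 8, R_{vv} = -10, R_{sv} = 2, giving D = -84 < 0, so the point is a saddle point.
D = (8)·(-10) − (2)^2 = -84.

-84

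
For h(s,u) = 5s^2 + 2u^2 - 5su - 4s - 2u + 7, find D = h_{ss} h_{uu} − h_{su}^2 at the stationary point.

∂h/∂s = 10s - 5u - 4 = 0 and ∂h/∂u = -5s + 4u - 2 = 0, so (s, u) = (26/15, 8/3).
The Hessian has h_{ss} = 10, h_{uu} = 4, h_{su} = -5, giving D = 15 > 0 with h_{ss} > 0, so the point is a local minimum.
D = (10)·(4) − (-5)^2 = 15.

15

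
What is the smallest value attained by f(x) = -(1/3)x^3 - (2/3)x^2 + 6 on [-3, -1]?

Differentiating, f'(x) = -x^2 - (4/3)x; whose only zero in [-3, -1] is x = -4/3.
Compare values at every candidate in [-3, -1]: f(-3) = 9, f(-4/3) = 454/81, f(-1) = 17/3.
The minimum over the interval is 454/81, attained at x = -4/3.

454/81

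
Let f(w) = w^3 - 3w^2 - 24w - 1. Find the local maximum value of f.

27

f'(w) = 3w^2 - 6w - 24 = 0 at w = -2, 4.
Second-derivative test with f''(w) = 6w - 6: f''(-2) = -18 < 0 ⇒ local maximum; f''(4) = 18 > 0 ⇒ local minimum.
The local maximum is f(-2) = 27.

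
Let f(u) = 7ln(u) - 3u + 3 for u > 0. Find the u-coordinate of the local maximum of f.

f'(u) = 7/u − 3 = 0 gives u = 7/3.
f''(u) = -7/u², which is negative for u > 0, so this is a local maximum.
f(7/3) = 7·ln(7/3) - 7 + 3 ≈ 1.9311.

7/3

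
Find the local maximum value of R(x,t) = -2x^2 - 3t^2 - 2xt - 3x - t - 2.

∂R/∂x = -4x - 2t - 3 = 0 and ∂R/∂t = -2x - 6t - 1 = 0, so (x, t) = (-4/5, 1/10).
The Hessian has R_{xx} = -4, R_{tt} = -6, R_{xt} = -2, giving D = 20 > 0 with R_{xx} < 0, so the point is a local maximum.
R(-4/5, 1/10) = -17/20.

-17/20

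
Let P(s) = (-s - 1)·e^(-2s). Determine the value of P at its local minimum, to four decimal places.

P'(s) = (-1)·e^(-2s) + (-s - 1)·(-2)·e^(-2s) = (2s + 1)·e^(-2s). Since e^(-2s) > 0, the only critical point is s = -1/2.
P''(-1/2) has the same sign as 2 > 0, so this is a local minimum.
P(-1/2) = (-1/2)·e^(1) ≈ -1.3591.

-1.3591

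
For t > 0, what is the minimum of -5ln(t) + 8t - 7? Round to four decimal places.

g'(t) = -5/t + 8 = 0 gives t = 5/8.
g''(t) = 5/t², which is positive for t > 0, so this is a local minimum.
g(5/8) = -5·ln(5/8) + 5 - 7 ≈ 0.3500.

0.3500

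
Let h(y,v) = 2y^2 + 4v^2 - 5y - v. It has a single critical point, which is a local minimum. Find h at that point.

∂h/∂y = 4y - 5 = 0 and ∂h/∂v = 8v - 1 = 0, so (y, v) = (5/4, 1/8).
The Hessian has h_{yy} = 4, h_{vv} = 8, h_{yv} = 0, giving D = 32 > 0 with h_{yy} > 0, so the point is a local minimum.
h(5/4, 1/8) = -51/16.

-51/16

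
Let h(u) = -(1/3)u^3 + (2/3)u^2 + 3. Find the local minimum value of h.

3

Critical points: h'(u) = -u^2 + (4/3)u vanishes at u = 0, 4/3.
Second-derivative test with h''(u) = -2u + 4/3: h''(0) = 4/3 > 0 ⇒ local minimum; h''(4/3) = -4/3 < 0 ⇒ local maximum.
So the local minimum value is h(0) = 3.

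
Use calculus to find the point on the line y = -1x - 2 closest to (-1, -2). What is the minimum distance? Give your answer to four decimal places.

0.7071

Minimize D(x)^2 = (x + 1)^2 + (-x)^2.
d/dx[D^2] = 2(x + 1) + 2·(-1)·(-x) = 0 ⇒ x = -1/2.
Then y = -3/2 and the distance is √(1/2) ≈ 0.7071.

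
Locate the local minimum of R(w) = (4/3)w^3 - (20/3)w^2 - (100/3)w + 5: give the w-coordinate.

R'(w) = 4w^2 - (40/3)w - 100/3 = 0 at w = -5/3, 5.
Second-derivative test with R''(w) = 8w - 40/3: R''(-5/3) = -80/3 < 0 ⇒ local maximum; R''(5) = 80/3 > 0 ⇒ local minimum.
Thus R has its local minimum at w = 5, with value -485/3.

5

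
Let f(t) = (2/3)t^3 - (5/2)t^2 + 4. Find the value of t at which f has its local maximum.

0

Critical points: f'(t) = 2t^2 - 5t vanishes at t = 0, 5/2.
Second-derivative test with f''(t) = 4t - 5: f''(0) = -5 < 0 ⇒ local maximum; f''(5/2) = 5 > 0 ⇒ local minimum.
Thus f has its local maximum at t = 0, with value 4.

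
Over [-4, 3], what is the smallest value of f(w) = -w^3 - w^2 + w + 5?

f'(w) = -3w^2 - 2w + 1, which vanishes at w = -1 and w = 1/3.
Evaluating at the critical points and endpoints: f(-4) = 49,  f(-1) = 4,  f(1/3) = 140/27,  f(3) = -28.
Hence the absolute minimum is -28 at w = 3.

-28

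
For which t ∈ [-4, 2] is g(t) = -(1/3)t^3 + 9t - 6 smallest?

-3

Differentiating, g'(t) = -t^2 + 9; whose only zero in [-4, 2] is t = -3.
Evaluating at the critical points and endpoints: g(-4) = -62/3,  g(-3) = -24,  g(2) = 28/3.
So the minimum is g(-3) = -24.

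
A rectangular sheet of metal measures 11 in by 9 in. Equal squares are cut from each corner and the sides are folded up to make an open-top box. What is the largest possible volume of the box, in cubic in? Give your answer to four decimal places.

With cut size x, the volume is V(x) = x(11 − 2x)(9 − 2x) for 0 < x < 4.5.
V'(x) = 12x^2 − 80x + 99. Setting V'(x) = 0 gives x ≈ 1.6419 (the root in (0, 4.5)).
V''(x) = 24x − 80 is negative there, so this is the maximum; V ≈ 72.4198.

72.4198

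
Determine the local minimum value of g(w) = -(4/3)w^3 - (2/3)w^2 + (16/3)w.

-416/81

Critical points: g'(w) = -4w^2 - (4/3)w + 16/3 vanishes at w = -4/3, 1.
g''(w) = -8w - 4/3. g''(-4/3) = 28/3 > 0 ⇒ local minimum; g''(1) = -28/3 < 0 ⇒ local maximum.
Thus g has its local minimum at w = -4/3, with value -416/81.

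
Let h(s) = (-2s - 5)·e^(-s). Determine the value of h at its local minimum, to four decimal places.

h'(s) = (-2)·e^(-s) + (-2s - 5)·(-1)·e^(-s) = (2s + 3)·e^(-s). Since e^(-s) > 0, the only critical point is s = -3/2.
h''(-3/2) has the same sign as 2 > 0, so this is a local minimum.
h(-3/2) = (-2)·e^(3/2) ≈ -8.9634.

-8.9634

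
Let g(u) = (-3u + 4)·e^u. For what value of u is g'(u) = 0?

By the product rule, g'(u) = (-3u + 1)·e^u. Since e^u > 0, the only critical point is u = 1/3.
g''(1/3) has the same sign as -3 < 0, so this is a local maximum.
g(1/3) = (3)·e^(1/3) ≈ 4.1868.

1/3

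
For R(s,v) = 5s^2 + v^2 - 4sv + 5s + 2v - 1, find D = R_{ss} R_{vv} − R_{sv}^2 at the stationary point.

4

∂R/∂s = 10s - 4v + 5 = 0 and ∂R/∂v = -4s + 2v + 2 = 0, so (s, v) = (-9/2, -10).
The Hessian has R_{ss} = 10, R_{vv} = 2, R_{sv} = -4, giving D = 4 > 0 with R_{ss} > 0, so the point is a local minimum.
D = (10)·(2) − (-4)^2 = 4.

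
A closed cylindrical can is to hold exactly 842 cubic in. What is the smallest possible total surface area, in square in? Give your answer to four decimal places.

With radius r and height h, πr²h = 842 so h = 842/(πr²), and S(r) = 2πr² + 2πrh = 2πr² + 2·842/r.
S'(r) = 4πr − 2·842/r² = 0 ⇒ r³ = 842/(2π), so r ≈ 5.1173 and h = 2r ≈ 10.2347.
S''(r) = 4π + 4·842/r³ > 0, so this is the minimum; S ≈ 493.6160.

493.6160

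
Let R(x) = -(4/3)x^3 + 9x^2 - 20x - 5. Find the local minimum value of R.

Critical points: R'(x) = -4x^2 + 18x - 20 vanishes at x = 2, 5/2.
Since R''(x) = -8x + 18, we get R''(2) = 2 > 0 ⇒ local minimum; R''(5/2) = -2 < 0 ⇒ local maximum.
The local minimum is R(2) = -59/3.

-59/3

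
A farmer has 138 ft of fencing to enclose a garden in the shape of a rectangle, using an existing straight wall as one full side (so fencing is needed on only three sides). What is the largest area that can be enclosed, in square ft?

4761/2

Let the sides perpendicular to the wall have length x and the parallel side y, so 2x + y = 138 and the area is A = xy = x(138 − 2x).
A'(x) = 138 − 4x = 0 gives x = 69/2, and A''(x) = −4 < 0 confirms a maximum.
Then y = 138 − 2·69/2 = 69 and A = 4761/2.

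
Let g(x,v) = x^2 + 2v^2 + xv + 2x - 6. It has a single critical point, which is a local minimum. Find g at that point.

∂g/∂x = 2x + v + 2 = 0 and ∂g/∂v = x + 4v = 0, so (x, v) = (-8/7, 2/7).
The Hessian has g_{xx} = 2, g_{vv} = 4, g_{xv} = 1, giving D = 7 > 0 with g_{xx} > 0, so the point is a local minimum.
g(-8/7, 2/7) = -50/7.

-50/7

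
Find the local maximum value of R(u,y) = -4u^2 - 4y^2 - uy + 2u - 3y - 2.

∂R/∂u = -8u - y + 2 = 0 and ∂R/∂y = -u - 8y - 3 = 0, so (u, y) = (19/63, -26/63).
The Hessian has R_{uu} = -8, R_{yy} = -8, R_{uy} = -1, giving D = 63 > 0 with R_{uu} < 0, so the point is a local maximum.
R(19/63, -26/63) = -68/63.

-68/63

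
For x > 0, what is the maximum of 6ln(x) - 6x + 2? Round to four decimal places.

-4.0000

h'(x) = 6/x − 6 = 0 gives x = 1.
h''(x) = -6/x², which is negative for x > 0, so this is a local maximum.
h(1) = 6·ln(1) - 6 + 2 ≈ -4.0000.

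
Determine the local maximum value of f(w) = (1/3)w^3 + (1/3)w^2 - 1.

-77/81

f'(w) = w^2 + (2/3)w. Setting f'(w) = 0 gives w ∈ {-2/3, 0}.
f''(w) = 2w + 2/3. f''(-2/3) = -2/3 < 0 ⇒ local maximum; f''(0) = 2/3 > 0 ⇒ local minimum.
The local maximum is f(-2/3) = -77/81.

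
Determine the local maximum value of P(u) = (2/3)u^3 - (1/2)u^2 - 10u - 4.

Critical points: P'(u) = 2u^2 - u - 10 vanishes at u = -2, 5/2.
P''(u) = 4u - 1. P''(-2) = -9 < 0 ⇒ local maximum; P''(5/2) = 9 > 0 ⇒ local minimum.
So the local maximum value is P(-2) = 26/3.

26/3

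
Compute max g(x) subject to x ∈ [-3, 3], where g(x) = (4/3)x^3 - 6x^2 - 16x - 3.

17/3

Differentiating, g'(x) = 4x^2 - 12x - 16; whose only zero in [-3, 3] is x = -1.
Compare values at every candidate in [-3, 3]: g(-3) = -45, g(-1) = 17/3, g(3) = -69.
Hence the absolute maximum is 17/3 at x = -1.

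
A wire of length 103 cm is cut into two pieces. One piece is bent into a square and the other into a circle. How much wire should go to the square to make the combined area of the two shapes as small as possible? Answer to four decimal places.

57.6902

Let x be the length used for the square. Square side x/4; circle radius (103−x)/(2π).
A(x) = (x/4)² + π·((103−x)/(2π))² = x²/16 + (103−x)²/(4π) for 0 ≤ x ≤ 103. A'(x) = x/8 − (103−x)/(2π) = 0 gives x = 4·103/(π+4) ≈ 57.6902.
A'' = 1/8 + 1/(2π) > 0, so this gives the minimum combined area; x ≈ 57.6902 cm to the square.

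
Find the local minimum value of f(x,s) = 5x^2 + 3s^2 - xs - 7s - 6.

∂f/∂x = 10x - s = 0 and ∂f/∂s = -x + 6s - 7 = 0, so (x, s) = (7/59, 70/59).
The Hessian has f_{xx} = 10, f_{ss} = 6, f_{xs} = -1, giving D = 59 > 0 with f_{xx} > 0, so the point is a local minimum.
f(7/59, 70/59) = -599/59.

-599/59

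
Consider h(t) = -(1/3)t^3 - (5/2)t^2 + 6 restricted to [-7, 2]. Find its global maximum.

The derivative is -t^2 - 5t, which vanishes at t = -5 and t = 0.
Compare values at every candidate in [-7, 2]: h(-7) = -13/6,  h(-5) = -89/6,  h(0) = 6,  h(2) = -20/3.
So the maximum is h(0) = 6.

6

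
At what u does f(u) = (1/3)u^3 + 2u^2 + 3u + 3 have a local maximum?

f'(u) = u^2 + 4u + 3 = 0 at u = -3, -1.
f''(u) = 2u + 4. f''(-3) = -2 < 0 ⇒ local maximum; f''(-1) = 2 > 0 ⇒ local minimum.
Thus f has its local maximum at u = -3, with value 3.

-3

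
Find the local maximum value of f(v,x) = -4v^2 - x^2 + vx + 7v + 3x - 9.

∂f/∂v = -8v + x + 7 = 0 and ∂f/∂x = v - 2x + 3 = 0, so (v, x) = (17/15, 31/15).
The Hessian has f_{vv} = -8, f_{xx} = -2, f_{vx} = 1, giving D = 15 > 0 with f_{vv} < 0, so the point is a local maximum.
f(17/15, 31/15) = -29/15.

-29/15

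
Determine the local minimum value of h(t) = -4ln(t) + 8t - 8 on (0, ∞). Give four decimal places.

-1.2274

h'(t) = -4/t + 8 = 0 gives t = 1/2.
h''(t) = 4/t², which is positive for t > 0, so this is a local minimum.
h(1/2) = -4·ln(1/2) + 4 - 8 ≈ -1.2274.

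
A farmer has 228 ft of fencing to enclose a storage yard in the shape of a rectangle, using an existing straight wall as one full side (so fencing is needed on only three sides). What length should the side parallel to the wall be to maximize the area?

Let the sides perpendicular to the wall have length x and the parallel side y, so 2x + y = 228 and the area is A = xy = x(228 − 2x).
A'(x) = 228 − 4x = 0 gives x = 57, and A''(x) = −4 < 0 confirms a maximum.
Then y = 228 − 2·57 = 114 and A = 6498.

114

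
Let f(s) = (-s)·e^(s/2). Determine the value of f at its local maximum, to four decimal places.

0.7358

Differentiating with the product rule gives f'(s) = (-(1/2)s - 1)·e^(s/2). Since e^(s/2) > 0, the only critical point is s = -2.
f''(-2) has the same sign as -1/2 < 0, so this is a local maximum.
f(-2) = (2)·e^(-1) ≈ 0.7358.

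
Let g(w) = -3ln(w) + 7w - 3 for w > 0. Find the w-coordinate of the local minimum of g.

3/7

g'(w) = -3/w + 7 = 0 gives w = 3/7.
g''(w) = 3/w², which is positive for w > 0, so this is a local minimum.
g(3/7) = -3·ln(3/7) + 3 - 3 ≈ 2.5419.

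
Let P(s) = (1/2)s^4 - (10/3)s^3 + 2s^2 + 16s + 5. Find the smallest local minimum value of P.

-31/6

P'(s) = 2s^3 - 10s^2 + 4s + 16 = 0 at s = -1, 2, 4.
Second-derivative test with P''(s) = 6s^2 - 20s + 4: P''(-1) = 30 > 0 ⇒ local minimum; P''(2) = -12 < 0 ⇒ local maximum; P''(4) = 20 > 0 ⇒ local minimum.
The smallest local minimum is P(-1) = -31/6.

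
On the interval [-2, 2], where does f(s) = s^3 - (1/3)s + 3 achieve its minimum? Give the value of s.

-2

The derivative is 3s^2 - 1/3, which vanishes at s = -1/3 and s = 1/3.
Compare values at every candidate in [-2, 2]: f(-2) = -13/3, f(-1/3) = 83/27, f(1/3) = 79/27, f(2) = 31/3.
So the minimum is f(-2) = -13/3.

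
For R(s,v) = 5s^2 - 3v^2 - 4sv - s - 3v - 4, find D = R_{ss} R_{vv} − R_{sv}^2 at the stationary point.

-76

∂R/∂s = 10s - 4v - 1 = 0 and ∂R/∂v = -4s - 6v - 3 = 0, so (s, v) = (-3/38, -17/38).
The Hessian has R_{ss} = 10, R_{vv} = -6, R_{sv} = -4, giving D = -76 < 0, so the point is a saddle point.
D = (10)·(-6) − (-4)^2 = -76.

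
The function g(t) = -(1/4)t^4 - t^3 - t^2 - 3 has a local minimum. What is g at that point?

Critical points: g'(t) = -t^3 - 3t^2 - 2t vanishes at t = -2, -1, 0.
g''(t) = -3t^2 - 6t - 2. g''(-2) = -2 < 0 ⇒ local maximum; g''(-1) = 1 > 0 ⇒ local minimum; g''(0) = -2 < 0 ⇒ local maximum.
Thus g has its local minimum at t = -1, with value -13/4.

-13/4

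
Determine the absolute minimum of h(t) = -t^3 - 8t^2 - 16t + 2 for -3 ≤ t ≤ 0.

The derivative is -3t^2 - 16t - 16, whose only zero in [-3, 0] is t = -4/3.
Compare values at every candidate in [-3, 0]: h(-3) = 5, h(-4/3) = 310/27, h(0) = 2.
Hence the absolute minimum is 2 at t = 0.

2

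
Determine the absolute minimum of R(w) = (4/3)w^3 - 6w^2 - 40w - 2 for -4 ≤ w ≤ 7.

Differentiating, R'(w) = 4w^2 - 12w - 40; which vanishes at w = -2 and w = 5.
Evaluating at the critical points and endpoints: R(-4) = -70/3,  R(-2) = 130/3,  R(5) = -556/3,  R(7) = -356/3.
Hence the absolute minimum is -556/3 at w = 5.

-556/3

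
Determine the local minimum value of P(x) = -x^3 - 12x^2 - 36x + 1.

Critical points: P'(x) = -3x^2 - 24x - 36 vanishes at x = -6, -2.
Second-derivative test with P''(x) = -6x - 24: P''(-6) = 12 > 0 ⇒ local minimum; P''(-2) = -12 < 0 ⇒ local maximum.
So the local minimum value is P(-6) = 1.

1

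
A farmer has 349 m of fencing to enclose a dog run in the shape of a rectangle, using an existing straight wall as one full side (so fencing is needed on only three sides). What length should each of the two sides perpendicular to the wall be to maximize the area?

Let the sides perpendicular to the wall have length x and the parallel side y, so 2x + y = 349 and the area is A = xy = x(349 − 2x).
A'(x) = 349 − 4x = 0 gives x = 349/4, and A''(x) = −4 < 0 confirms a maximum.
Then y = 349 − 2·349/4 = 349/2 and A = 121801/8.

349/4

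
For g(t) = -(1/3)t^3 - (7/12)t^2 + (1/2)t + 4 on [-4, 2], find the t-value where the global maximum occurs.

-4

Differentiating, g'(t) = -t^2 - (7/6)t + 1/2; which vanishes at t = -3/2 and t = 1/3.
Evaluating at the critical points and endpoints: g(-4) = 14; g(-3/2) = 49/16; g(1/3) = 1325/324; g(2) = 0.
So the maximum is g(-4) = 14.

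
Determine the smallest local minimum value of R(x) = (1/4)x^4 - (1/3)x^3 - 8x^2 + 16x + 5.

R'(x) = x^3 - x^2 - 16x + 16. Setting R'(x) = 0 gives x ∈ {-4, 1, 4}.
Since R''(x) = 3x^2 - 2x - 16, we get R''(-4) = 40 > 0 ⇒ local minimum; R''(1) = -15 < 0 ⇒ local maximum; R''(4) = 24 > 0 ⇒ local minimum.
The smallest local minimum is R(-4) = -305/3.

-305/3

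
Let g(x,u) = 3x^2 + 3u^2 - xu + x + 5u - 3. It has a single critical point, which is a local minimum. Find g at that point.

∂g/∂x = 6x - u + 1 = 0 and ∂g/∂u = -x + 6u + 5 = 0, so (x, u) = (-11/35, -31/35).
The Hessian has g_{xx} = 6, g_{uu} = 6, g_{xu} = -1, giving D = 35 > 0 with g_{xx} > 0, so the point is a local minimum.
g(-11/35, -31/35) = -188/35.

-188/35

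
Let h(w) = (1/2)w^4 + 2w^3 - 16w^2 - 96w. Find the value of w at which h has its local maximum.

-3

Critical points: h'(w) = 2w^3 + 6w^2 - 32w - 96 vanishes at w = -4, -3, 4.
h''(w) = 6w^2 + 12w - 32. h''(-4) = 16 > 0 ⇒ local minimum; h''(-3) = -14 < 0 ⇒ local maximum; h''(4) = 112 > 0 ⇒ local minimum.
Thus h has its local maximum at w = -3, with value 261/2.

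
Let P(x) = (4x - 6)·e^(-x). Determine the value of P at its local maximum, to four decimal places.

Differentiating with the product rule gives P'(x) = (-4x + 10)·e^(-x). Since e^(-x) > 0, the only critical point is x = 5/2.
P''(5/2) has the same sign as -4 < 0, so this is a local maximum.
P(5/2) = (4)·e^(-5/2) ≈ 0.3283.

0.3283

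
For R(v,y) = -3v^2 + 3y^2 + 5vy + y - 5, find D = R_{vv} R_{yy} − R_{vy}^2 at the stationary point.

-61

∂R/∂v = -6v + 5y = 0 and ∂R/∂y = 5v + 6y + 1 = 0, so (v, y) = (-5/61, -6/61).
The Hessian has R_{vv} = -6, R_{yy} = 6, R_{vy} = 5, giving D = -61 < 0, so the point is a saddle point.
D = (-6)·(6) − (5)^2 = -61.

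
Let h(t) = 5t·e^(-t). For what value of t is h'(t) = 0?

h'(t) = 5·e^(-t) + (5t)·(-1)·e^(-t) = (-5t + 5)·e^(-t). Since e^(-t) > 0, the only critical point is t = 1.
h''(1) has the same sign as -5 < 0, so this is a local maximum.
h(1) = (5)·e^(-1) ≈ 1.8394.

1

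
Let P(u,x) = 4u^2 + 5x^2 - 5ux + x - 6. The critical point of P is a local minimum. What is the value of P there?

∂P/∂u = 8u - 5x = 0 and ∂P/∂x = -5u + 10x + 1 = 0, so (u, x) = (-1/11, -8/55).
The Hessian has P_{uu} = 8, P_{xx} = 10, P_{ux} = -5, giving D = 55 > 0 with P_{uu} > 0, so the point is a local minimum.
P(-1/11, -8/55) = -334/55.

-334/55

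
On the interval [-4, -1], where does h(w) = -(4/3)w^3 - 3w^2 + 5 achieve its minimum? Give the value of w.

-3/2

Differentiating, h'(w) = -4w^2 - 6w; whose only zero in [-4, -1] is w = -3/2.
Compare values at every candidate in [-4, -1]: h(-4) = 127/3; h(-3/2) = 11/4; h(-1) = 10/3.
The minimum over the interval is 11/4, attained at w = -3/2.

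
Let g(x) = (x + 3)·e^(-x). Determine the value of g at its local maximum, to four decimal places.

g'(x) = 1·e^(-x) + (x + 3)·(-1)·e^(-x) = (-x - 2)·e^(-x). Since e^(-x) > 0, the only critical point is x = -2.
g''(-2) has the same sign as -1 < 0, so this is a local maximum.
g(-2) = (1)·e^(2) ≈ 7.3891.

7.3891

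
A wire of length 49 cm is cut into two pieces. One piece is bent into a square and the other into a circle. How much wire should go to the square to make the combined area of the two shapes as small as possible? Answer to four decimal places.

27.4449

Let x be the length used for the square. Square side x/4; circle radius (49−x)/(2π).
A(x) = (x/4)² + π·((49−x)/(2π))² = x²/16 + (49−x)²/(4π) for 0 ≤ x ≤ 49. A'(x) = x/8 − (49−x)/(2π) = 0 gives x = 4·49/(π+4) ≈ 27.4449.
A'' = 1/8 + 1/(2π) > 0, so this gives the minimum combined area; x ≈ 27.4449 cm to the square.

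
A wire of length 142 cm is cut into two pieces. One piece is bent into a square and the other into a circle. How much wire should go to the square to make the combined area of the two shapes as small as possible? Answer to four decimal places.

79.5341

Let x be the length used for the square. Square side x/4; circle radius (142−x)/(2π).
A(x) = (x/4)² + π·((142−x)/(2π))² = x²/16 + (142−x)²/(4π) for 0 ≤ x ≤ 142. A'(x) = x/8 − (142−x)/(2π) = 0 gives x = 4·142/(π+4) ≈ 79.5341.
A'' = 1/8 + 1/(2π) > 0, so this gives the minimum combined area; x ≈ 79.5341 cm to the square.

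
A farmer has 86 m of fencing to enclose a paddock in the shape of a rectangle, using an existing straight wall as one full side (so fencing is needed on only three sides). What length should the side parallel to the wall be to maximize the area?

43

Let the sides perpendicular to the wall have length x and the parallel side y, so 2x + y = 86 and the area is A = xy = x(86 − 2x).
A'(x) = 86 − 4x = 0 gives x = 43/2, and A''(x) = −4 < 0 confirms a maximum.
Then y = 86 − 2·43/2 = 43 and A = 1849/2.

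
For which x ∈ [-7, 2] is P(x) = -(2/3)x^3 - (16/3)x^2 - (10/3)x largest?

The derivative is -2x^2 - (32/3)x - 10/3, which vanishes at x = -5 and x = -1/3.
Evaluating at the critical points and endpoints: P(-7) = -28/3; P(-5) = -100/3; P(-1/3) = 44/81; P(2) = -100/3.
So the maximum is P(-1/3) = 44/81.

-1/3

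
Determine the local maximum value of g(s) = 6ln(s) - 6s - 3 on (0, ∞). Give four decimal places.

g'(s) = 6/s − 6 = 0 gives s = 1.
g''(s) = -6/s², which is negative for s > 0, so this is a local maximum.
g(1) = 6·ln(1) - 6 - 3 ≈ -9.0000.

-9.0000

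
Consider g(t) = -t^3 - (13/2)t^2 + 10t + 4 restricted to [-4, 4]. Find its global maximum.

Differentiating, g'(t) = -3t^2 - 13t + 10; whose only zero in [-4, 4] is t = 2/3.
Evaluating at the critical points and endpoints: g(-4) = -76, g(2/3) = 202/27, g(4) = -124.
The maximum over the interval is 202/27, attained at t = 2/3.

202/27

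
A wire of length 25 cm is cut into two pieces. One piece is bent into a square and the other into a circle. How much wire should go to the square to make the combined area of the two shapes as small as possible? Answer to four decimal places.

Let x be the length used for the square. Square side x/4; circle radius (25−x)/(2π).
A(x) = (x/4)² + π·((25−x)/(2π))² = x²/16 + (25−x)²/(4π) for 0 ≤ x ≤ 25. A'(x) = x/8 − (25−x)/(2π) = 0 gives x = 4·25/(π+4) ≈ 14.0025.
A'' = 1/8 + 1/(2π) > 0, so this gives the minimum combined area; x ≈ 14.0025 cm to the square.

14.0025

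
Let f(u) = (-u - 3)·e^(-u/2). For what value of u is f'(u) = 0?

-1

By the product rule, f'(u) = ((1/2)u + 1/2)·e^(-u/2). Since e^(-u/2) > 0, the only critical point is u = -1.
f''(-1) has the same sign as 1/2 > 0, so this is a local minimum.
f(-1) = (-2)·e^(1/2) ≈ -3.2974.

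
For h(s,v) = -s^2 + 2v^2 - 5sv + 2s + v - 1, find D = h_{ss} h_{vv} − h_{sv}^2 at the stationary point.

∂h/∂s = -2s - 5v + 2 = 0 and ∂h/∂v = -5s + 4v + 1 = 0, so (s, v) = (13/33, 8/33).
The Hessian has h_{ss} = -2, h_{vv} = 4, h_{sv} = -5, giving D = -33 < 0, so the point is a saddle point.
D = (-2)·(4) − (-5)^2 = -33.

-33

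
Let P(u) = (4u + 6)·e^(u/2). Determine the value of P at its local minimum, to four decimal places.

By the product rule, P'(u) = (2u + 7)·e^(u/2). Since e^(u/2) > 0, the only critical point is u = -7/2.
P''(-7/2) has the same sign as 2 > 0, so this is a local minimum.
P(-7/2) = (-8)·e^(-7/4) ≈ -1.3902.

-1.3902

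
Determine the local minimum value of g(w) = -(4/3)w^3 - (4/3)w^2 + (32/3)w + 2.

Critical points: g'(w) = -4w^2 - (8/3)w + 32/3 vanishes at w = -2, 4/3.
g''(w) = -8w - 8/3. g''(-2) = 40/3 > 0 ⇒ local minimum; g''(4/3) = -40/3 < 0 ⇒ local maximum.
The local minimum is g(-2) = -14.

-14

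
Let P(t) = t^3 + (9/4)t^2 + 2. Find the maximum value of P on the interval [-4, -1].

The derivative is 3t^2 + (9/2)t, whose only zero in [-4, -1] is t = -3/2.
Evaluating at the critical points and endpoints: P(-4) = -26,  P(-3/2) = 59/16,  P(-1) = 13/4.
So the maximum is P(-3/2) = 59/16.

59/16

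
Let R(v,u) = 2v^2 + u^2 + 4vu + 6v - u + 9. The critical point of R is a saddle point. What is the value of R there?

∂R/∂v = 4v + 4u + 6 = 0 and ∂R/∂u = 4v + 2u - 1 = 0, so (v, u) = (2, -7/2).
The Hessian has R_{vv} = 4, R_{uu} = 2, R_{vu} = 4, giving D = -8 < 0, so the point is a saddle point.
R(2, -7/2) = 67/4.

67/4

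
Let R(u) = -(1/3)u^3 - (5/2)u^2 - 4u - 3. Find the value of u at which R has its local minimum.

-4

R'(u) = -u^2 - 5u - 4 = 0 at u = -4, -1.
Second-derivative test with R''(u) = -2u - 5: R''(-4) = 3 > 0 ⇒ local minimum; R''(-1) = -3 < 0 ⇒ local maximum.
So the local minimum value is R(-4) = -17/3.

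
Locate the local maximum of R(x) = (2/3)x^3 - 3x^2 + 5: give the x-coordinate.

0

Critical points: R'(x) = 2x^2 - 6x vanishes at x = 0, 3.
Since R''(x) = 4x - 6, we get R''(0) = -6 < 0 ⇒ local maximum; R''(3) = 6 > 0 ⇒ local minimum.
The local maximum is R(0) = 5.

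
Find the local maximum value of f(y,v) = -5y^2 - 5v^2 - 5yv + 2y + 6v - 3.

-17/15

∂f/∂y = -10y - 5v + 2 = 0 and ∂f/∂v = -5y - 10v + 6 = 0, so (y, v) = (-2/15, 2/3).
The Hessian has f_{yy} = -10, f_{vv} = -10, f_{yv} = -5, giving D = 75 > 0 with f_{yy} < 0, so the point is a local maximum.
f(-2/15, 2/3) = -17/15.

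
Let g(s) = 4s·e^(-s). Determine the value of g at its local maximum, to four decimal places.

By the product rule, g'(s) = (-4s + 4)·e^(-s). Since e^(-s) > 0, the only critical point is s = 1.
g''(1) has the same sign as -4 < 0, so this is a local maximum.
g(1) = (4)·e^(-1) ≈ 1.4715.

1.4715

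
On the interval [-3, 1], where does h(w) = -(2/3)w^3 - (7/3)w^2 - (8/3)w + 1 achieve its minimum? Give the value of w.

1

h'(w) = -2w^2 - (14/3)w - 8/3, which vanishes at w = -4/3 and w = -1.
Candidates: h(-3) = 6; h(-4/3) = 161/81; h(-1) = 2; h(1) = -14/3.
Hence the absolute minimum is -14/3 at w = 1.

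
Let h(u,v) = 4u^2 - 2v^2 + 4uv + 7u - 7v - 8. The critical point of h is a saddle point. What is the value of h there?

∂h/∂u = 8u + 4v + 7 = 0 and ∂h/∂v = 4u - 4v - 7 = 0, so (u, v) = (0, -7/4).
The Hessian has h_{uu} = 8, h_{vv} = -4, h_{uv} = 4, giving D = -48 < 0, so the point is a saddle point.
h(0, -7/4) = -15/8.

-15/8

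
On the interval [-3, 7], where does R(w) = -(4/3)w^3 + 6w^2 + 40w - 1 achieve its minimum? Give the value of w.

R'(w) = -4w^2 + 12w + 40, which vanishes at w = -2 and w = 5.
Candidates: R(-3) = -31,  R(-2) = -139/3,  R(5) = 547/3,  R(7) = 347/3.
The minimum over the interval is -139/3, attained at w = -2.

-2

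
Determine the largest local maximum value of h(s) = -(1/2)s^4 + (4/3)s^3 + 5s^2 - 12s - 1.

73/3

h'(s) = -2s^3 + 4s^2 + 10s - 12. Setting h'(s) = 0 gives s ∈ {-2, 1, 3}.
Since h''(s) = -6s^2 + 8s + 10, we get h''(-2) = -30 < 0 ⇒ local maximum; h''(1) = 12 > 0 ⇒ local minimum; h''(3) = -20 < 0 ⇒ local maximum.
So the largest local maximum value is h(-2) = 73/3.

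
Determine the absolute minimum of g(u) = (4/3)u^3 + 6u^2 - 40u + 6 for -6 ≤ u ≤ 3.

-118/3

The derivative is 4u^2 + 12u - 40, which vanishes at u = -5 and u = 2.
Candidates: g(-6) = 174; g(-5) = 568/3; g(2) = -118/3; g(3) = -24.
The minimum over the interval is -118/3, attained at u = 2.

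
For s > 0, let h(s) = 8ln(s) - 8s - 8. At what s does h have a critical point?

h'(s) = 8/s − 8 = 0 gives s = 1.
h''(s) = -8/s², which is negative for s > 0, so this is a local maximum.
h(1) = 8·ln(1) - 8 - 8 ≈ -16.0000.

1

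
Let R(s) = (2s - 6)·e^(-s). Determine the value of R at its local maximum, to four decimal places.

Differentiating with the product rule gives R'(s) = (-2s + 8)·e^(-s). Since e^(-s) > 0, the only critical point is s = 4.
R''(4) has the same sign as -2 < 0, so this is a local maximum.
R(4) = (2)·e^(-4) ≈ 0.0366.

0.0366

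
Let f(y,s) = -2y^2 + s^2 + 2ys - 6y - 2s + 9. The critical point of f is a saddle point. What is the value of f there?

∂f/∂y = -4y + 2s - 6 = 0 and ∂f/∂s = 2y + 2s - 2 = 0, so (y, s) = (-2/3, 5/3).
The Hessian has f_{yy} = -4, f_{ss} = 2, f_{ys} = 2, giving D = -12 < 0, so the point is a saddle point.
f(-2/3, 5/3) = 28/3.

28/3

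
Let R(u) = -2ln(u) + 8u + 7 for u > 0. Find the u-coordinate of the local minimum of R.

R'(u) = -2/u + 8 = 0 gives u = 1/4.
R''(u) = 2/u², which is positive for u > 0, so this is a local minimum.
R(1/4) = -2·ln(1/4) + 2 + 7 ≈ 11.7726.

1/4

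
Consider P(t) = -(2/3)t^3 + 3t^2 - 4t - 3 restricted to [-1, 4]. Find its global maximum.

14/3

Differentiating, P'(t) = -2t^2 + 6t - 4; which vanishes at t = 1 and t = 2.
Candidates: P(-1) = 14/3,  P(1) = -14/3,  P(2) = -13/3,  P(4) = -41/3.
So the maximum is P(-1) = 14/3.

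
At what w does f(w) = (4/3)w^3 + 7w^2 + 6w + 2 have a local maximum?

f'(w) = 4w^2 + 14w + 6 = 0 at w = -3, -1/2.
Second-derivative test with f''(w) = 8w + 14: f''(-3) = -10 < 0 ⇒ local maximum; f''(-1/2) = 10 > 0 ⇒ local minimum.
So the local maximum value is f(-3) = 11.

-3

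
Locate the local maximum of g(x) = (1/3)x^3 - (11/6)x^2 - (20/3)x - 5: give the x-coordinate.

Critical points: g'(x) = x^2 - (11/3)x - 20/3 vanishes at x = -4/3, 5.
Since g''(x) = 2x - 11/3, we get g''(-4/3) = -19/3 < 0 ⇒ local maximum; g''(5) = 19/3 > 0 ⇒ local minimum.
Thus g has its local maximum at x = -4/3, with value -13/81.

-4/3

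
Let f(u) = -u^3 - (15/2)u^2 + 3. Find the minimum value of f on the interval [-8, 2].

-119/2

The derivative is -3u^2 - 15u, which vanishes at u = -5 and u = 0.
Compare values at every candidate in [-8, 2]: f(-8) = 35, f(-5) = -119/2, f(0) = 3, f(2) = -35.
So the minimum is f(-5) = -119/2.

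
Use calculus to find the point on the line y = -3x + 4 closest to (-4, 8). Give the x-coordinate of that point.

Minimize D(x)^2 = (x + 4)^2 + (-3x - 4)^2.
d/dx[D^2] = 2(x + 4) + 2·(-3)·(-3x - 4) = 0 ⇒ x = -8/5.
Then y = 44/5 and the distance is √(32/5) ≈ 2.5298.

-8/5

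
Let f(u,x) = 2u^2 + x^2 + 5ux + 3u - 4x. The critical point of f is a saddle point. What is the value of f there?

101/17

∂f/∂u = 4u + 5x + 3 = 0 and ∂f/∂x = 5u + 2x - 4 = 0, so (u, x) = (26/17, -31/17).
The Hessian has f_{uu} = 4, f_{xx} = 2, f_{ux} = 5, giving D = -17 < 0, so the point is a saddle point.
f(26/17, -31/17) = 101/17.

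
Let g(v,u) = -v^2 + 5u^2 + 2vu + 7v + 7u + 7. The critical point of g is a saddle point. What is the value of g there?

∂g/∂v = -2v + 2u + 7 = 0 and ∂g/∂u = 2v + 10u + 7 = 0, so (v, u) = (7/3, -7/6).
The Hessian has g_{vv} = -2, g_{uu} = 10, g_{vu} = 2, giving D = -24 < 0, so the point is a saddle point.
g(7/3, -7/6) = 133/12.

133/12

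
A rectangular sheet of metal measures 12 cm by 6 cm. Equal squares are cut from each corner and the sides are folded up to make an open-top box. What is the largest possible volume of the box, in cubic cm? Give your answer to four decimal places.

41.5692

With cut size x, the volume is V(x) = x(12 − 2x)(6 − 2x) for 0 < x < 3.
V'(x) = 12x^2 − 72x + 72. Setting V'(x) = 0 gives x ≈ 1.2679 (the root in (0, 3)).
V''(x) = 24x − 72 is negative there, so this is the maximum; V ≈ 41.5692.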